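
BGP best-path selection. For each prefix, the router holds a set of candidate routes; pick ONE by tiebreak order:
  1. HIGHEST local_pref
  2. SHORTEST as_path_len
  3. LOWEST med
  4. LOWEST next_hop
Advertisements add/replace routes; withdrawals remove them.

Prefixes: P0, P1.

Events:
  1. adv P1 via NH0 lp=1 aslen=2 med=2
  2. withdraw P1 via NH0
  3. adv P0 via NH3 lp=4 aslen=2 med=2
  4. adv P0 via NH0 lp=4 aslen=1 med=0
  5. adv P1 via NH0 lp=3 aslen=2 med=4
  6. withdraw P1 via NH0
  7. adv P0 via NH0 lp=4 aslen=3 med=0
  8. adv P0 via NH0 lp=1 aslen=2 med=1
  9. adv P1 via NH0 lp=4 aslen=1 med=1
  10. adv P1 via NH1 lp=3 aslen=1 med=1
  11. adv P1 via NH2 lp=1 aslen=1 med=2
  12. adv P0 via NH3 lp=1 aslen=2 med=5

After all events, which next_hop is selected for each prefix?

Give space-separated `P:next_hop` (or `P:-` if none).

Answer: P0:NH0 P1:NH0

Derivation:
Op 1: best P0=- P1=NH0
Op 2: best P0=- P1=-
Op 3: best P0=NH3 P1=-
Op 4: best P0=NH0 P1=-
Op 5: best P0=NH0 P1=NH0
Op 6: best P0=NH0 P1=-
Op 7: best P0=NH3 P1=-
Op 8: best P0=NH3 P1=-
Op 9: best P0=NH3 P1=NH0
Op 10: best P0=NH3 P1=NH0
Op 11: best P0=NH3 P1=NH0
Op 12: best P0=NH0 P1=NH0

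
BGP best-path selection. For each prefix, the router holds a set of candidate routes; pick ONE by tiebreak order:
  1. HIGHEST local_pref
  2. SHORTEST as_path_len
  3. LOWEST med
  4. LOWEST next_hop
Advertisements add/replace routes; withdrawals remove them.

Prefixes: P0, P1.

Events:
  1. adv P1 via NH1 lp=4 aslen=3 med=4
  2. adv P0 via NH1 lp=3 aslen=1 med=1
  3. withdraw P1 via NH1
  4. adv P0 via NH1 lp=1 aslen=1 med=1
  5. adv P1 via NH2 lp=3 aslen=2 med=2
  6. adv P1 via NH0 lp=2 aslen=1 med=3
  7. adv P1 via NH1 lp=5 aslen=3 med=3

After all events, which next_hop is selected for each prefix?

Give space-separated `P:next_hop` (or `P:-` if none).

Answer: P0:NH1 P1:NH1

Derivation:
Op 1: best P0=- P1=NH1
Op 2: best P0=NH1 P1=NH1
Op 3: best P0=NH1 P1=-
Op 4: best P0=NH1 P1=-
Op 5: best P0=NH1 P1=NH2
Op 6: best P0=NH1 P1=NH2
Op 7: best P0=NH1 P1=NH1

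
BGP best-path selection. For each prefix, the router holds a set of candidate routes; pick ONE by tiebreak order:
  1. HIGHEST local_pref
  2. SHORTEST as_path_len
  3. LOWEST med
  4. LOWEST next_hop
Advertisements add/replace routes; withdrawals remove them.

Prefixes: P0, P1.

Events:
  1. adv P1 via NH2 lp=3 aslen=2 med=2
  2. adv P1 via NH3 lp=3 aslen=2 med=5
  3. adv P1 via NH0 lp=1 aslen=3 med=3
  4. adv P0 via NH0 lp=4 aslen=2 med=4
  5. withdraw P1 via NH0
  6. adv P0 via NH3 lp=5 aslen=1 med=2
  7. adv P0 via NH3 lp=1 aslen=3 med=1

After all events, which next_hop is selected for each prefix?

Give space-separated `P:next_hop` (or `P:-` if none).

Op 1: best P0=- P1=NH2
Op 2: best P0=- P1=NH2
Op 3: best P0=- P1=NH2
Op 4: best P0=NH0 P1=NH2
Op 5: best P0=NH0 P1=NH2
Op 6: best P0=NH3 P1=NH2
Op 7: best P0=NH0 P1=NH2

Answer: P0:NH0 P1:NH2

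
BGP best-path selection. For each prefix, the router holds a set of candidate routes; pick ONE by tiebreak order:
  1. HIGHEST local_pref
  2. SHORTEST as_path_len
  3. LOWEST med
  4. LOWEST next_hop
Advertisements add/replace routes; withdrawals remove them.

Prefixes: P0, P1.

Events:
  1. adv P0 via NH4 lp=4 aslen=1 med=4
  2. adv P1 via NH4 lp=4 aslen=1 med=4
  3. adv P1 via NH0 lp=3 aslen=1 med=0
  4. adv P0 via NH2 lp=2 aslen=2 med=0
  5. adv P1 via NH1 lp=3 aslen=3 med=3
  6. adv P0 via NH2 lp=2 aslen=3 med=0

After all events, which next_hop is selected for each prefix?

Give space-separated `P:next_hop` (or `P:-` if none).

Op 1: best P0=NH4 P1=-
Op 2: best P0=NH4 P1=NH4
Op 3: best P0=NH4 P1=NH4
Op 4: best P0=NH4 P1=NH4
Op 5: best P0=NH4 P1=NH4
Op 6: best P0=NH4 P1=NH4

Answer: P0:NH4 P1:NH4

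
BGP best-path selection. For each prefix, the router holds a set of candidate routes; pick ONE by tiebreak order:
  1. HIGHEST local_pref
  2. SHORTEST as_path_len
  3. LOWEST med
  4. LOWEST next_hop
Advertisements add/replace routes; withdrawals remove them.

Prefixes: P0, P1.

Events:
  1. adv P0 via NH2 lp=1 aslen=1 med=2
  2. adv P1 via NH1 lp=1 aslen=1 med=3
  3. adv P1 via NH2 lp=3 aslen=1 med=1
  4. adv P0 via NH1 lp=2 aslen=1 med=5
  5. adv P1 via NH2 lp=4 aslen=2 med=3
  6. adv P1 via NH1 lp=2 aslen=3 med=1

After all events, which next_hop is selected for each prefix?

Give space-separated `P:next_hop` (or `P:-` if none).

Op 1: best P0=NH2 P1=-
Op 2: best P0=NH2 P1=NH1
Op 3: best P0=NH2 P1=NH2
Op 4: best P0=NH1 P1=NH2
Op 5: best P0=NH1 P1=NH2
Op 6: best P0=NH1 P1=NH2

Answer: P0:NH1 P1:NH2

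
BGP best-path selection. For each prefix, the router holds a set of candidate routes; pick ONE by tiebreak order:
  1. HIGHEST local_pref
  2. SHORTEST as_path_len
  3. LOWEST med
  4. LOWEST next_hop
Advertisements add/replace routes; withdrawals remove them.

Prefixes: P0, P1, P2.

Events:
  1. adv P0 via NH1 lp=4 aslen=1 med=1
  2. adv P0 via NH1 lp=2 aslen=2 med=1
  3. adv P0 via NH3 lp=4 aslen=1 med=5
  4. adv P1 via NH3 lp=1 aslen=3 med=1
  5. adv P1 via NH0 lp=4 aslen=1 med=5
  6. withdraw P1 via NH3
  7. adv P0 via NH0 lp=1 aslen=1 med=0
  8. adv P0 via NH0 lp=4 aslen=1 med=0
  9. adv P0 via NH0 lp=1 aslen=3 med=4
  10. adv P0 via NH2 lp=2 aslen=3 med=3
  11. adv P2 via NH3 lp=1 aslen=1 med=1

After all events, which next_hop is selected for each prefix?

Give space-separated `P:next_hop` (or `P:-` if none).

Answer: P0:NH3 P1:NH0 P2:NH3

Derivation:
Op 1: best P0=NH1 P1=- P2=-
Op 2: best P0=NH1 P1=- P2=-
Op 3: best P0=NH3 P1=- P2=-
Op 4: best P0=NH3 P1=NH3 P2=-
Op 5: best P0=NH3 P1=NH0 P2=-
Op 6: best P0=NH3 P1=NH0 P2=-
Op 7: best P0=NH3 P1=NH0 P2=-
Op 8: best P0=NH0 P1=NH0 P2=-
Op 9: best P0=NH3 P1=NH0 P2=-
Op 10: best P0=NH3 P1=NH0 P2=-
Op 11: best P0=NH3 P1=NH0 P2=NH3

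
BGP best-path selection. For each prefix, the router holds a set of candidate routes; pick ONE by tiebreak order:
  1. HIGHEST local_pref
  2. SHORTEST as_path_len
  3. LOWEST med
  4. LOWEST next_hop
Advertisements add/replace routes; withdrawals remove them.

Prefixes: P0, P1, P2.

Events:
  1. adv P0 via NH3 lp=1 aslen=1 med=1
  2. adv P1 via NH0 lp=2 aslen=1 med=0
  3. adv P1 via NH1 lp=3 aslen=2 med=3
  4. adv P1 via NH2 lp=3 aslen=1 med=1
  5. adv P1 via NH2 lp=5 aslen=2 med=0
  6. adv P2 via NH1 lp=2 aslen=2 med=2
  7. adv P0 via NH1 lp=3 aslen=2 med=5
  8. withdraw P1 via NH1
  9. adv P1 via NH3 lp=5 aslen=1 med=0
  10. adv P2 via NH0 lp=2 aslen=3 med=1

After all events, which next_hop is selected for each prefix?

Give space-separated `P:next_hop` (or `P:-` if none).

Op 1: best P0=NH3 P1=- P2=-
Op 2: best P0=NH3 P1=NH0 P2=-
Op 3: best P0=NH3 P1=NH1 P2=-
Op 4: best P0=NH3 P1=NH2 P2=-
Op 5: best P0=NH3 P1=NH2 P2=-
Op 6: best P0=NH3 P1=NH2 P2=NH1
Op 7: best P0=NH1 P1=NH2 P2=NH1
Op 8: best P0=NH1 P1=NH2 P2=NH1
Op 9: best P0=NH1 P1=NH3 P2=NH1
Op 10: best P0=NH1 P1=NH3 P2=NH1

Answer: P0:NH1 P1:NH3 P2:NH1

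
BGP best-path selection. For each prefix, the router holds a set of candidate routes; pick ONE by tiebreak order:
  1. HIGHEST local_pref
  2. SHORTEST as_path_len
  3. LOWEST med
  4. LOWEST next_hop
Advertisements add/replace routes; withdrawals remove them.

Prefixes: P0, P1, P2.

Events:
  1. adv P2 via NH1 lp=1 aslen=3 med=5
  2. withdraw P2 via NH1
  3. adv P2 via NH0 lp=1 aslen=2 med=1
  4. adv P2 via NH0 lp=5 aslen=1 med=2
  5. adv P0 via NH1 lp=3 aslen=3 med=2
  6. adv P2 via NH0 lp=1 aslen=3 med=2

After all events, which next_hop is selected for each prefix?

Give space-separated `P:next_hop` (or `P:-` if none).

Answer: P0:NH1 P1:- P2:NH0

Derivation:
Op 1: best P0=- P1=- P2=NH1
Op 2: best P0=- P1=- P2=-
Op 3: best P0=- P1=- P2=NH0
Op 4: best P0=- P1=- P2=NH0
Op 5: best P0=NH1 P1=- P2=NH0
Op 6: best P0=NH1 P1=- P2=NH0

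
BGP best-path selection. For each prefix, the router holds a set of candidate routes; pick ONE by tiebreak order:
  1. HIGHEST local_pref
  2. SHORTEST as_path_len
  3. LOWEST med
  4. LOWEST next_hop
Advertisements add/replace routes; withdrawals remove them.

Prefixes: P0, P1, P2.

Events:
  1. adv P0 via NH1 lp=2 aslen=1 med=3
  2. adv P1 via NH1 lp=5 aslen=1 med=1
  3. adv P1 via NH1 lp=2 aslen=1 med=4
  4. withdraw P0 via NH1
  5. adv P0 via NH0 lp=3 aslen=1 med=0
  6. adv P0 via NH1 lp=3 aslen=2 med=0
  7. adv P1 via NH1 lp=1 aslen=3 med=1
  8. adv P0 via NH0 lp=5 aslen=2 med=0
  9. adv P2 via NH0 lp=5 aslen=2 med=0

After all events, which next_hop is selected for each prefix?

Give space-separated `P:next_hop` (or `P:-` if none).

Answer: P0:NH0 P1:NH1 P2:NH0

Derivation:
Op 1: best P0=NH1 P1=- P2=-
Op 2: best P0=NH1 P1=NH1 P2=-
Op 3: best P0=NH1 P1=NH1 P2=-
Op 4: best P0=- P1=NH1 P2=-
Op 5: best P0=NH0 P1=NH1 P2=-
Op 6: best P0=NH0 P1=NH1 P2=-
Op 7: best P0=NH0 P1=NH1 P2=-
Op 8: best P0=NH0 P1=NH1 P2=-
Op 9: best P0=NH0 P1=NH1 P2=NH0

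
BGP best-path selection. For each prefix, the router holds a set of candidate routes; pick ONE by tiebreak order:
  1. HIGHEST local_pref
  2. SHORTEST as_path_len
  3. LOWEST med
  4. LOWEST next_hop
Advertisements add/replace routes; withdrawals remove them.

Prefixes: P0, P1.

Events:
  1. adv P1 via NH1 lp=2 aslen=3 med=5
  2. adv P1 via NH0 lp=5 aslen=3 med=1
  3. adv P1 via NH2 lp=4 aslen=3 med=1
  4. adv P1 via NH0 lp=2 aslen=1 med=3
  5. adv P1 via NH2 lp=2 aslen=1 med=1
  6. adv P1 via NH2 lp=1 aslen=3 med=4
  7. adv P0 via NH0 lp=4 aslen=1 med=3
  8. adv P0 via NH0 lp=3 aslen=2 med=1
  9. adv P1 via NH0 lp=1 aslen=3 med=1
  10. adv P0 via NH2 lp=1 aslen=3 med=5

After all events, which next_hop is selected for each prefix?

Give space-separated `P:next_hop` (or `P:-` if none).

Answer: P0:NH0 P1:NH1

Derivation:
Op 1: best P0=- P1=NH1
Op 2: best P0=- P1=NH0
Op 3: best P0=- P1=NH0
Op 4: best P0=- P1=NH2
Op 5: best P0=- P1=NH2
Op 6: best P0=- P1=NH0
Op 7: best P0=NH0 P1=NH0
Op 8: best P0=NH0 P1=NH0
Op 9: best P0=NH0 P1=NH1
Op 10: best P0=NH0 P1=NH1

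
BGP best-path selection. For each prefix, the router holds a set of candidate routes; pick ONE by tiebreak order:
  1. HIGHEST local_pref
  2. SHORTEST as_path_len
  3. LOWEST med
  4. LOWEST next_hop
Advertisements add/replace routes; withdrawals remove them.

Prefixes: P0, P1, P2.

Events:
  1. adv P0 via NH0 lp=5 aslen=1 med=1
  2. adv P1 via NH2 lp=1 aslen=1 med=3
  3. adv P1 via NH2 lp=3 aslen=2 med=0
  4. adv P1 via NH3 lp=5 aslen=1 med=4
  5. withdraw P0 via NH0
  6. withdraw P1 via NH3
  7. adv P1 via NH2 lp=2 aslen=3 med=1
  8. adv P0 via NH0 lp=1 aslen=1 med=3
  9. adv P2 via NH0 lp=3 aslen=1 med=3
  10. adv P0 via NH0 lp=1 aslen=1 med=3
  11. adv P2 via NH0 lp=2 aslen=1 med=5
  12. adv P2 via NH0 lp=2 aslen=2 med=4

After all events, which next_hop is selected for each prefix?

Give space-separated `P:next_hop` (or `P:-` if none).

Op 1: best P0=NH0 P1=- P2=-
Op 2: best P0=NH0 P1=NH2 P2=-
Op 3: best P0=NH0 P1=NH2 P2=-
Op 4: best P0=NH0 P1=NH3 P2=-
Op 5: best P0=- P1=NH3 P2=-
Op 6: best P0=- P1=NH2 P2=-
Op 7: best P0=- P1=NH2 P2=-
Op 8: best P0=NH0 P1=NH2 P2=-
Op 9: best P0=NH0 P1=NH2 P2=NH0
Op 10: best P0=NH0 P1=NH2 P2=NH0
Op 11: best P0=NH0 P1=NH2 P2=NH0
Op 12: best P0=NH0 P1=NH2 P2=NH0

Answer: P0:NH0 P1:NH2 P2:NH0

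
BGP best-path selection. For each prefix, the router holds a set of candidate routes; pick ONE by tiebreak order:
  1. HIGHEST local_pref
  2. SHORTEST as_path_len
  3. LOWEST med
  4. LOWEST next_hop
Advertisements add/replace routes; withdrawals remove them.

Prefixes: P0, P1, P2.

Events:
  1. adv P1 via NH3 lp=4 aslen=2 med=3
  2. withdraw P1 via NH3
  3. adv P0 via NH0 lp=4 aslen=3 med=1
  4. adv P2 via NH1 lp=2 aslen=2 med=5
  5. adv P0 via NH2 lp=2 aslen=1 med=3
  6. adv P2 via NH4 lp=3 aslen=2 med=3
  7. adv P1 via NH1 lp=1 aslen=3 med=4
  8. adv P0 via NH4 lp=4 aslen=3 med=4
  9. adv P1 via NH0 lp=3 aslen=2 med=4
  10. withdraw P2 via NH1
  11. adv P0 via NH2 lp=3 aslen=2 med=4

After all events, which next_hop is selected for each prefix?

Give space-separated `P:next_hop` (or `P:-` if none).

Op 1: best P0=- P1=NH3 P2=-
Op 2: best P0=- P1=- P2=-
Op 3: best P0=NH0 P1=- P2=-
Op 4: best P0=NH0 P1=- P2=NH1
Op 5: best P0=NH0 P1=- P2=NH1
Op 6: best P0=NH0 P1=- P2=NH4
Op 7: best P0=NH0 P1=NH1 P2=NH4
Op 8: best P0=NH0 P1=NH1 P2=NH4
Op 9: best P0=NH0 P1=NH0 P2=NH4
Op 10: best P0=NH0 P1=NH0 P2=NH4
Op 11: best P0=NH0 P1=NH0 P2=NH4

Answer: P0:NH0 P1:NH0 P2:NH4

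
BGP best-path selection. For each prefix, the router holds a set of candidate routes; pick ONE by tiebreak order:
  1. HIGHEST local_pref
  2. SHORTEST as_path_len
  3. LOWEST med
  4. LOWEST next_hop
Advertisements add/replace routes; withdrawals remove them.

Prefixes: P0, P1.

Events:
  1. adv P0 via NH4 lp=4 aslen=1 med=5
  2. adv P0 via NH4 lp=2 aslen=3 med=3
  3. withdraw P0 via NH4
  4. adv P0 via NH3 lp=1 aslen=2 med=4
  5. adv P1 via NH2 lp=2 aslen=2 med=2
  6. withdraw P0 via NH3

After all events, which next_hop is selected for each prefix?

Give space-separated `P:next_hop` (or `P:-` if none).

Op 1: best P0=NH4 P1=-
Op 2: best P0=NH4 P1=-
Op 3: best P0=- P1=-
Op 4: best P0=NH3 P1=-
Op 5: best P0=NH3 P1=NH2
Op 6: best P0=- P1=NH2

Answer: P0:- P1:NH2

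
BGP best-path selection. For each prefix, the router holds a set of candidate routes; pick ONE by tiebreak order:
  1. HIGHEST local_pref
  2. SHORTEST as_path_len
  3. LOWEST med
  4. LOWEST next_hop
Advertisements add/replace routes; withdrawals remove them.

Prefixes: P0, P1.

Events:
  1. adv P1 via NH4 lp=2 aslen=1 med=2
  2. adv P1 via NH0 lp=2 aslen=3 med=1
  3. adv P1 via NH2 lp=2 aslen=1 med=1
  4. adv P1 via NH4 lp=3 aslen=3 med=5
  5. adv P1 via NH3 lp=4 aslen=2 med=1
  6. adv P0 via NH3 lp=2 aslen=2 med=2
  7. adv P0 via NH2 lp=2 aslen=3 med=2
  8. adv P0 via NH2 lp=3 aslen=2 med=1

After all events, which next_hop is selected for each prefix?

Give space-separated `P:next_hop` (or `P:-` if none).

Answer: P0:NH2 P1:NH3

Derivation:
Op 1: best P0=- P1=NH4
Op 2: best P0=- P1=NH4
Op 3: best P0=- P1=NH2
Op 4: best P0=- P1=NH4
Op 5: best P0=- P1=NH3
Op 6: best P0=NH3 P1=NH3
Op 7: best P0=NH3 P1=NH3
Op 8: best P0=NH2 P1=NH3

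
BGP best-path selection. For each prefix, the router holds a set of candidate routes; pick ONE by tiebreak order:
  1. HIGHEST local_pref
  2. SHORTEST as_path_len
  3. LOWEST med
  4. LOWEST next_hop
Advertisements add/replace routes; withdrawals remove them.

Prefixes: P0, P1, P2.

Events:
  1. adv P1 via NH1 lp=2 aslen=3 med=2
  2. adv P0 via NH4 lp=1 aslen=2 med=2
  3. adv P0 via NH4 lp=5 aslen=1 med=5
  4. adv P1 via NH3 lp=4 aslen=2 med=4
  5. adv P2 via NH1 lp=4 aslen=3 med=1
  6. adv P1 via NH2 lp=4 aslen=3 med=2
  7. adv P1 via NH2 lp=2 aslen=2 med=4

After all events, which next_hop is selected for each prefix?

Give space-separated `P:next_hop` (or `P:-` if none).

Answer: P0:NH4 P1:NH3 P2:NH1

Derivation:
Op 1: best P0=- P1=NH1 P2=-
Op 2: best P0=NH4 P1=NH1 P2=-
Op 3: best P0=NH4 P1=NH1 P2=-
Op 4: best P0=NH4 P1=NH3 P2=-
Op 5: best P0=NH4 P1=NH3 P2=NH1
Op 6: best P0=NH4 P1=NH3 P2=NH1
Op 7: best P0=NH4 P1=NH3 P2=NH1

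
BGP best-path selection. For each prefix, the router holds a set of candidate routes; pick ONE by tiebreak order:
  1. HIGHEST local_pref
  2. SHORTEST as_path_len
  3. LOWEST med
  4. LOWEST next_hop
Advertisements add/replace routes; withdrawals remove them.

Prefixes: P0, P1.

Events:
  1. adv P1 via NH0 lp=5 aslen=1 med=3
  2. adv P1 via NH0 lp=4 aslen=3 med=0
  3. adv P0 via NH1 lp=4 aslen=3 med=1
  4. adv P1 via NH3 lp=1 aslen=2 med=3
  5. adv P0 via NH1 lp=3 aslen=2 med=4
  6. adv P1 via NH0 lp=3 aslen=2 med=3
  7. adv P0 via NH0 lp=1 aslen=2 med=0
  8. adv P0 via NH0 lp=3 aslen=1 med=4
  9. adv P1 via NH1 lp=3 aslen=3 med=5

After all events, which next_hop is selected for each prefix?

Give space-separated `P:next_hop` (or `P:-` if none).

Op 1: best P0=- P1=NH0
Op 2: best P0=- P1=NH0
Op 3: best P0=NH1 P1=NH0
Op 4: best P0=NH1 P1=NH0
Op 5: best P0=NH1 P1=NH0
Op 6: best P0=NH1 P1=NH0
Op 7: best P0=NH1 P1=NH0
Op 8: best P0=NH0 P1=NH0
Op 9: best P0=NH0 P1=NH0

Answer: P0:NH0 P1:NH0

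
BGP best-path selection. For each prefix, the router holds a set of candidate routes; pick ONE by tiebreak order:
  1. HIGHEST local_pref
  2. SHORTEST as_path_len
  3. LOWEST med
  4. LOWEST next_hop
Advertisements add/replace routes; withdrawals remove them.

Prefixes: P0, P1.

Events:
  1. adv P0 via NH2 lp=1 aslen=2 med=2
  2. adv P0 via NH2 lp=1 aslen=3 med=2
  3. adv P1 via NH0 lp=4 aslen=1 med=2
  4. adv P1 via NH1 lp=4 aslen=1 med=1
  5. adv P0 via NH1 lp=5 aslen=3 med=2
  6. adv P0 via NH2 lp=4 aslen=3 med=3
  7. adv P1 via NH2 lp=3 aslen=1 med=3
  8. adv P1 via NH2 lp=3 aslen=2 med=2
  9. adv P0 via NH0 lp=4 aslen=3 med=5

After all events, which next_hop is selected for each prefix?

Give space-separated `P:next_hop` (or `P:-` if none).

Op 1: best P0=NH2 P1=-
Op 2: best P0=NH2 P1=-
Op 3: best P0=NH2 P1=NH0
Op 4: best P0=NH2 P1=NH1
Op 5: best P0=NH1 P1=NH1
Op 6: best P0=NH1 P1=NH1
Op 7: best P0=NH1 P1=NH1
Op 8: best P0=NH1 P1=NH1
Op 9: best P0=NH1 P1=NH1

Answer: P0:NH1 P1:NH1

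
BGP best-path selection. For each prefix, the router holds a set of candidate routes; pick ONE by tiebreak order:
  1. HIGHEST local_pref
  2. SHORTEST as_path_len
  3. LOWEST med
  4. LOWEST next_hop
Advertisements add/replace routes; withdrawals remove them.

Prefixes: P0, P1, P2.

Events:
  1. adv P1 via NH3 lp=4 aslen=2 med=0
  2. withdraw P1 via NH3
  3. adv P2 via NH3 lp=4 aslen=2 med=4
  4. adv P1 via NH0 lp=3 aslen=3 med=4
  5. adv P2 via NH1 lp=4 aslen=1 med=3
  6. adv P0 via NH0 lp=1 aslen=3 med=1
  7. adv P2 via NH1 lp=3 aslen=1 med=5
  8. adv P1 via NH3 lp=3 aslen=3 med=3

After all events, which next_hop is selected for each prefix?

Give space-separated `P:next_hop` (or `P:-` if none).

Op 1: best P0=- P1=NH3 P2=-
Op 2: best P0=- P1=- P2=-
Op 3: best P0=- P1=- P2=NH3
Op 4: best P0=- P1=NH0 P2=NH3
Op 5: best P0=- P1=NH0 P2=NH1
Op 6: best P0=NH0 P1=NH0 P2=NH1
Op 7: best P0=NH0 P1=NH0 P2=NH3
Op 8: best P0=NH0 P1=NH3 P2=NH3

Answer: P0:NH0 P1:NH3 P2:NH3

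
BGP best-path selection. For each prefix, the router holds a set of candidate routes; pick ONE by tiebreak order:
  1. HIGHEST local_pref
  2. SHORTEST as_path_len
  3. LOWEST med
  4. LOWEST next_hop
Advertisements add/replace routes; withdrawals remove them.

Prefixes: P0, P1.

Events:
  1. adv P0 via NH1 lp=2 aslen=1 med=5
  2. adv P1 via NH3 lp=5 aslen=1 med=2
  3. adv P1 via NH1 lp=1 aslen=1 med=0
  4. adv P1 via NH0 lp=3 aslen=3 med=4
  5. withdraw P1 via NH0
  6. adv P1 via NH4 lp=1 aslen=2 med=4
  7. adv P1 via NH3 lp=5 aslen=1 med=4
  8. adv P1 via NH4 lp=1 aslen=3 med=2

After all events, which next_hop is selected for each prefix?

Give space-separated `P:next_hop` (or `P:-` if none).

Answer: P0:NH1 P1:NH3

Derivation:
Op 1: best P0=NH1 P1=-
Op 2: best P0=NH1 P1=NH3
Op 3: best P0=NH1 P1=NH3
Op 4: best P0=NH1 P1=NH3
Op 5: best P0=NH1 P1=NH3
Op 6: best P0=NH1 P1=NH3
Op 7: best P0=NH1 P1=NH3
Op 8: best P0=NH1 P1=NH3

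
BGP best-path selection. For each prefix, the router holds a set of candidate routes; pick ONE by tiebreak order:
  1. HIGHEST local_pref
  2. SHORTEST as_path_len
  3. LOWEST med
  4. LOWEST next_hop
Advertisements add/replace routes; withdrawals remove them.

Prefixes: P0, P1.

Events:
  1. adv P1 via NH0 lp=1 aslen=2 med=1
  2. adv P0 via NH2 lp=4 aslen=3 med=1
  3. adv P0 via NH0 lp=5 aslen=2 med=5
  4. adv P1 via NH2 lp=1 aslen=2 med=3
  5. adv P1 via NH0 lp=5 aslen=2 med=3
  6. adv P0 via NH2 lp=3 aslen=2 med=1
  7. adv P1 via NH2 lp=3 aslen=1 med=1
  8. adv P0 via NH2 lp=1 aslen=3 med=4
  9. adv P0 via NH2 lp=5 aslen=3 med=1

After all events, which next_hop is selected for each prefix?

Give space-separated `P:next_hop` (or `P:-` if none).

Answer: P0:NH0 P1:NH0

Derivation:
Op 1: best P0=- P1=NH0
Op 2: best P0=NH2 P1=NH0
Op 3: best P0=NH0 P1=NH0
Op 4: best P0=NH0 P1=NH0
Op 5: best P0=NH0 P1=NH0
Op 6: best P0=NH0 P1=NH0
Op 7: best P0=NH0 P1=NH0
Op 8: best P0=NH0 P1=NH0
Op 9: best P0=NH0 P1=NH0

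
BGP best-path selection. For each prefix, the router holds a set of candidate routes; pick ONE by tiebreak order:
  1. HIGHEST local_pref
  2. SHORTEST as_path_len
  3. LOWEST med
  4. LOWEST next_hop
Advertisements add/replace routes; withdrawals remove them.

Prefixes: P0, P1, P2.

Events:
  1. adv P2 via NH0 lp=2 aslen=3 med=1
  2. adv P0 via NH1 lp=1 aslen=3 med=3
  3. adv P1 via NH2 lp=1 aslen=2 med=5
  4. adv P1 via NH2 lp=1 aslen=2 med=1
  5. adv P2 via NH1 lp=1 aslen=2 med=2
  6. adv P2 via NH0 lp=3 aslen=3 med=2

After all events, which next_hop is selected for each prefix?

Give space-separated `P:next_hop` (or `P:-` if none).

Op 1: best P0=- P1=- P2=NH0
Op 2: best P0=NH1 P1=- P2=NH0
Op 3: best P0=NH1 P1=NH2 P2=NH0
Op 4: best P0=NH1 P1=NH2 P2=NH0
Op 5: best P0=NH1 P1=NH2 P2=NH0
Op 6: best P0=NH1 P1=NH2 P2=NH0

Answer: P0:NH1 P1:NH2 P2:NH0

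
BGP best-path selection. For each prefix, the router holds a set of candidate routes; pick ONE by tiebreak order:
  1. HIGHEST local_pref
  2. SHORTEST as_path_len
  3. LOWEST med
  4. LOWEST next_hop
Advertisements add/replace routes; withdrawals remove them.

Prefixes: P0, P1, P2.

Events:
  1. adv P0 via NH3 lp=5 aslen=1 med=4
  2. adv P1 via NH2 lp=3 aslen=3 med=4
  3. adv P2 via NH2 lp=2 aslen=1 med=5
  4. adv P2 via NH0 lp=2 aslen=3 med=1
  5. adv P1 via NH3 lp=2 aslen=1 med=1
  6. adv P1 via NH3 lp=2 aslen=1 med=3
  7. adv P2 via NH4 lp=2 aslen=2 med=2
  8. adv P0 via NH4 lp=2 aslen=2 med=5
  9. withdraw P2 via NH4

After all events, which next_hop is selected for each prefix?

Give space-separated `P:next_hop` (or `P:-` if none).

Op 1: best P0=NH3 P1=- P2=-
Op 2: best P0=NH3 P1=NH2 P2=-
Op 3: best P0=NH3 P1=NH2 P2=NH2
Op 4: best P0=NH3 P1=NH2 P2=NH2
Op 5: best P0=NH3 P1=NH2 P2=NH2
Op 6: best P0=NH3 P1=NH2 P2=NH2
Op 7: best P0=NH3 P1=NH2 P2=NH2
Op 8: best P0=NH3 P1=NH2 P2=NH2
Op 9: best P0=NH3 P1=NH2 P2=NH2

Answer: P0:NH3 P1:NH2 P2:NH2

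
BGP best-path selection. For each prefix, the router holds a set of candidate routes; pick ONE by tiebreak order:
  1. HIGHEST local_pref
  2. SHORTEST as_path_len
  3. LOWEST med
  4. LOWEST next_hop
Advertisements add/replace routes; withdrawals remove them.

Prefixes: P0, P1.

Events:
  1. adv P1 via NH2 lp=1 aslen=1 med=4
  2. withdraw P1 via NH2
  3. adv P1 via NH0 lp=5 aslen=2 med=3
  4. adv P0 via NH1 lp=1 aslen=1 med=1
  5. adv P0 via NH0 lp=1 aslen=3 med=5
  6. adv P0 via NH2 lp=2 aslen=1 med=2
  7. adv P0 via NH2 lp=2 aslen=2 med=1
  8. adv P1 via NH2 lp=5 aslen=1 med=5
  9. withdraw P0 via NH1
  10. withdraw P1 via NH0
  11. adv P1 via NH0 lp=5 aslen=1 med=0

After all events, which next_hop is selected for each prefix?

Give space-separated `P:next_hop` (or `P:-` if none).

Op 1: best P0=- P1=NH2
Op 2: best P0=- P1=-
Op 3: best P0=- P1=NH0
Op 4: best P0=NH1 P1=NH0
Op 5: best P0=NH1 P1=NH0
Op 6: best P0=NH2 P1=NH0
Op 7: best P0=NH2 P1=NH0
Op 8: best P0=NH2 P1=NH2
Op 9: best P0=NH2 P1=NH2
Op 10: best P0=NH2 P1=NH2
Op 11: best P0=NH2 P1=NH0

Answer: P0:NH2 P1:NH0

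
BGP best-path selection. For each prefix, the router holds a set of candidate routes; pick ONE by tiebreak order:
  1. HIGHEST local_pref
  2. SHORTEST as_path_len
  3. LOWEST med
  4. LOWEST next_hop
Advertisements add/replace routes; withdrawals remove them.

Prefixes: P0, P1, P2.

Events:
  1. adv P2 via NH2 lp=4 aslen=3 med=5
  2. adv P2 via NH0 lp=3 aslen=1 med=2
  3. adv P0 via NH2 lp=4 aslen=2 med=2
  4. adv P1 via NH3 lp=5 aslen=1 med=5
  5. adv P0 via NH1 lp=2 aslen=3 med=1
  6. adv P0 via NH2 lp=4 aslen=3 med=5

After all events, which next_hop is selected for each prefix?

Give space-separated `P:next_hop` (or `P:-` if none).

Answer: P0:NH2 P1:NH3 P2:NH2

Derivation:
Op 1: best P0=- P1=- P2=NH2
Op 2: best P0=- P1=- P2=NH2
Op 3: best P0=NH2 P1=- P2=NH2
Op 4: best P0=NH2 P1=NH3 P2=NH2
Op 5: best P0=NH2 P1=NH3 P2=NH2
Op 6: best P0=NH2 P1=NH3 P2=NH2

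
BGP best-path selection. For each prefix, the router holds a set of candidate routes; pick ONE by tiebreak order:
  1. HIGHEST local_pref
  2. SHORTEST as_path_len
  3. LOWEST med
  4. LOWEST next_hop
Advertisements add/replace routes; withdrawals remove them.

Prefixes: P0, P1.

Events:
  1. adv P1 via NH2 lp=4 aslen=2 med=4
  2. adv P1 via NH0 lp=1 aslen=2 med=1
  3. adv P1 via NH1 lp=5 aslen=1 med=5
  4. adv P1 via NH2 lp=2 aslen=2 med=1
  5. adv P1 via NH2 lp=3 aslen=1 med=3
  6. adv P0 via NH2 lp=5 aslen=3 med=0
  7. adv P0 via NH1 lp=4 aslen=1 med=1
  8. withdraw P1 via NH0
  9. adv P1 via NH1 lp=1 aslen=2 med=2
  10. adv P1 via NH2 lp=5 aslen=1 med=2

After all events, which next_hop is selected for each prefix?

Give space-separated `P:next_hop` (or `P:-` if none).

Answer: P0:NH2 P1:NH2

Derivation:
Op 1: best P0=- P1=NH2
Op 2: best P0=- P1=NH2
Op 3: best P0=- P1=NH1
Op 4: best P0=- P1=NH1
Op 5: best P0=- P1=NH1
Op 6: best P0=NH2 P1=NH1
Op 7: best P0=NH2 P1=NH1
Op 8: best P0=NH2 P1=NH1
Op 9: best P0=NH2 P1=NH2
Op 10: best P0=NH2 P1=NH2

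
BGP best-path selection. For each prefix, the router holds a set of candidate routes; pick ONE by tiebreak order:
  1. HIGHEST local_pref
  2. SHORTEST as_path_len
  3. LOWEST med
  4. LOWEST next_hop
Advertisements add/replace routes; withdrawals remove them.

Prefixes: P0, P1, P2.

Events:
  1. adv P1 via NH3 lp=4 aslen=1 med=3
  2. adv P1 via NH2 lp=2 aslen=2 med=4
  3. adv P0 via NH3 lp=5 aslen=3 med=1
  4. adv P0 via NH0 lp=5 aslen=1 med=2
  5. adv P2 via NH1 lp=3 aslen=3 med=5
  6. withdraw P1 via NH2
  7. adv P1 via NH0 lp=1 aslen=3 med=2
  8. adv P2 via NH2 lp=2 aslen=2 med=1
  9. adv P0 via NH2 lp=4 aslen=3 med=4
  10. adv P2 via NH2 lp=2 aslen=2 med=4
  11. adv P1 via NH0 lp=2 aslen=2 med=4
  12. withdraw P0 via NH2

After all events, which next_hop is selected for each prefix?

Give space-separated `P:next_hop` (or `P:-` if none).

Answer: P0:NH0 P1:NH3 P2:NH1

Derivation:
Op 1: best P0=- P1=NH3 P2=-
Op 2: best P0=- P1=NH3 P2=-
Op 3: best P0=NH3 P1=NH3 P2=-
Op 4: best P0=NH0 P1=NH3 P2=-
Op 5: best P0=NH0 P1=NH3 P2=NH1
Op 6: best P0=NH0 P1=NH3 P2=NH1
Op 7: best P0=NH0 P1=NH3 P2=NH1
Op 8: best P0=NH0 P1=NH3 P2=NH1
Op 9: best P0=NH0 P1=NH3 P2=NH1
Op 10: best P0=NH0 P1=NH3 P2=NH1
Op 11: best P0=NH0 P1=NH3 P2=NH1
Op 12: best P0=NH0 P1=NH3 P2=NH1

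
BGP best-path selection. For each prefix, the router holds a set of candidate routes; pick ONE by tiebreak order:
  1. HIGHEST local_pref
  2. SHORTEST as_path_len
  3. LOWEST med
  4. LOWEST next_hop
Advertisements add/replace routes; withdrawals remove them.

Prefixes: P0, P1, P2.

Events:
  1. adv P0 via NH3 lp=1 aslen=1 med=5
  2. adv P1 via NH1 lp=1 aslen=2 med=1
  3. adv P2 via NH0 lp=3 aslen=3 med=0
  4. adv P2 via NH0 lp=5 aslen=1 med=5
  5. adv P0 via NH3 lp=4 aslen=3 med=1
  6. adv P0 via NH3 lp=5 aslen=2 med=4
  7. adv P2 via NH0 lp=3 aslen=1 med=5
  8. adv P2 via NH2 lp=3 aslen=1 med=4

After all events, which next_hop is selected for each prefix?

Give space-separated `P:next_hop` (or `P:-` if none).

Answer: P0:NH3 P1:NH1 P2:NH2

Derivation:
Op 1: best P0=NH3 P1=- P2=-
Op 2: best P0=NH3 P1=NH1 P2=-
Op 3: best P0=NH3 P1=NH1 P2=NH0
Op 4: best P0=NH3 P1=NH1 P2=NH0
Op 5: best P0=NH3 P1=NH1 P2=NH0
Op 6: best P0=NH3 P1=NH1 P2=NH0
Op 7: best P0=NH3 P1=NH1 P2=NH0
Op 8: best P0=NH3 P1=NH1 P2=NH2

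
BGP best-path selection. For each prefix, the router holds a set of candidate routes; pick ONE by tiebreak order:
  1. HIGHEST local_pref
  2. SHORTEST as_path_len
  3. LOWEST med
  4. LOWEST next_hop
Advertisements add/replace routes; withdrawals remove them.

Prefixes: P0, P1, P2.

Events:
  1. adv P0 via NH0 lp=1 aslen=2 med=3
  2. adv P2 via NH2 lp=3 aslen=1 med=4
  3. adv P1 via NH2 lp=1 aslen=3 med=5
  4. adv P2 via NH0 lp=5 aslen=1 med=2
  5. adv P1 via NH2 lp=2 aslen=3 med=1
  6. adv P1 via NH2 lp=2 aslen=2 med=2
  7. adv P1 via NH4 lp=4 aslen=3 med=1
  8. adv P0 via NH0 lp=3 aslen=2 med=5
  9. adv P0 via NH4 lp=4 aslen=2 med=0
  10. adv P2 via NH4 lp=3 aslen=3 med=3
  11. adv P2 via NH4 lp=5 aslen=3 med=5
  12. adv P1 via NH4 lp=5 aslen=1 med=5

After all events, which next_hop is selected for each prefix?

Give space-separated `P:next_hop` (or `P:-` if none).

Op 1: best P0=NH0 P1=- P2=-
Op 2: best P0=NH0 P1=- P2=NH2
Op 3: best P0=NH0 P1=NH2 P2=NH2
Op 4: best P0=NH0 P1=NH2 P2=NH0
Op 5: best P0=NH0 P1=NH2 P2=NH0
Op 6: best P0=NH0 P1=NH2 P2=NH0
Op 7: best P0=NH0 P1=NH4 P2=NH0
Op 8: best P0=NH0 P1=NH4 P2=NH0
Op 9: best P0=NH4 P1=NH4 P2=NH0
Op 10: best P0=NH4 P1=NH4 P2=NH0
Op 11: best P0=NH4 P1=NH4 P2=NH0
Op 12: best P0=NH4 P1=NH4 P2=NH0

Answer: P0:NH4 P1:NH4 P2:NH0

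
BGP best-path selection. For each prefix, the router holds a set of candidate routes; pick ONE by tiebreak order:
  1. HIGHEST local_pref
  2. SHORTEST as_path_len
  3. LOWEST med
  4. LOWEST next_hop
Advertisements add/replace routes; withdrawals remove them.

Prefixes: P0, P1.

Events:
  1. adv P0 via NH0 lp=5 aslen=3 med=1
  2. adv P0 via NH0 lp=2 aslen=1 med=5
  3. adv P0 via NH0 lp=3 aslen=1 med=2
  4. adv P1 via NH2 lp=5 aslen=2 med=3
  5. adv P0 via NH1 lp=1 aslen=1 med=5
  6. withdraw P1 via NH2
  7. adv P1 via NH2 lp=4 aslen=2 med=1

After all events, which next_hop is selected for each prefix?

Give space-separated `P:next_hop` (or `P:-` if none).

Answer: P0:NH0 P1:NH2

Derivation:
Op 1: best P0=NH0 P1=-
Op 2: best P0=NH0 P1=-
Op 3: best P0=NH0 P1=-
Op 4: best P0=NH0 P1=NH2
Op 5: best P0=NH0 P1=NH2
Op 6: best P0=NH0 P1=-
Op 7: best P0=NH0 P1=NH2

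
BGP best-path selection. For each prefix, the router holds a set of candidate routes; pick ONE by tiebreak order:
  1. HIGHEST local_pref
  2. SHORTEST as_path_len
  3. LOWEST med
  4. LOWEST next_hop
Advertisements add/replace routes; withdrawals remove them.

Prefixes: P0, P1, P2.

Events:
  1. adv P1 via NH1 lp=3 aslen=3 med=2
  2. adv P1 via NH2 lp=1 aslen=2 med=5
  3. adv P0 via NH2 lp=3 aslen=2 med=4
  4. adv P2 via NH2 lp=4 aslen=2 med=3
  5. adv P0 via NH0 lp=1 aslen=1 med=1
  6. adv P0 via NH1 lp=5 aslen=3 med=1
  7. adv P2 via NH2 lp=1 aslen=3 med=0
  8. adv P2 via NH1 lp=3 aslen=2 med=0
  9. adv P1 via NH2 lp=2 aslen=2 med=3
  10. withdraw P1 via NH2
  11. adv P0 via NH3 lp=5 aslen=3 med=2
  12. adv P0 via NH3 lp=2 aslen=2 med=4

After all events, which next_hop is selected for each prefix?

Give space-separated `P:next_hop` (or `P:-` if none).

Op 1: best P0=- P1=NH1 P2=-
Op 2: best P0=- P1=NH1 P2=-
Op 3: best P0=NH2 P1=NH1 P2=-
Op 4: best P0=NH2 P1=NH1 P2=NH2
Op 5: best P0=NH2 P1=NH1 P2=NH2
Op 6: best P0=NH1 P1=NH1 P2=NH2
Op 7: best P0=NH1 P1=NH1 P2=NH2
Op 8: best P0=NH1 P1=NH1 P2=NH1
Op 9: best P0=NH1 P1=NH1 P2=NH1
Op 10: best P0=NH1 P1=NH1 P2=NH1
Op 11: best P0=NH1 P1=NH1 P2=NH1
Op 12: best P0=NH1 P1=NH1 P2=NH1

Answer: P0:NH1 P1:NH1 P2:NH1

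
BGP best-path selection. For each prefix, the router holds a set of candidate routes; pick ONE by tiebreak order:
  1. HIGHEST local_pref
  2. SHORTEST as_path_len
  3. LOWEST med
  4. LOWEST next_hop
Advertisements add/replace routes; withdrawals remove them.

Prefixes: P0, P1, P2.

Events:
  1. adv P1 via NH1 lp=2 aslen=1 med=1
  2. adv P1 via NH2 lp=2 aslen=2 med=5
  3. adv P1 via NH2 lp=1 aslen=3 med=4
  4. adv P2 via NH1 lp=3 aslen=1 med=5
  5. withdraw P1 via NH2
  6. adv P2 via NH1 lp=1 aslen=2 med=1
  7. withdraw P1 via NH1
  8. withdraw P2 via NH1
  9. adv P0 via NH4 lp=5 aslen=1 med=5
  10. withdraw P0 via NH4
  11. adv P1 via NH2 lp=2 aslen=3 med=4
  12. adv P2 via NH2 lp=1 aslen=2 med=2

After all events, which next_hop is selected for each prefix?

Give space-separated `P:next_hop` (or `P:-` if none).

Answer: P0:- P1:NH2 P2:NH2

Derivation:
Op 1: best P0=- P1=NH1 P2=-
Op 2: best P0=- P1=NH1 P2=-
Op 3: best P0=- P1=NH1 P2=-
Op 4: best P0=- P1=NH1 P2=NH1
Op 5: best P0=- P1=NH1 P2=NH1
Op 6: best P0=- P1=NH1 P2=NH1
Op 7: best P0=- P1=- P2=NH1
Op 8: best P0=- P1=- P2=-
Op 9: best P0=NH4 P1=- P2=-
Op 10: best P0=- P1=- P2=-
Op 11: best P0=- P1=NH2 P2=-
Op 12: best P0=- P1=NH2 P2=NH2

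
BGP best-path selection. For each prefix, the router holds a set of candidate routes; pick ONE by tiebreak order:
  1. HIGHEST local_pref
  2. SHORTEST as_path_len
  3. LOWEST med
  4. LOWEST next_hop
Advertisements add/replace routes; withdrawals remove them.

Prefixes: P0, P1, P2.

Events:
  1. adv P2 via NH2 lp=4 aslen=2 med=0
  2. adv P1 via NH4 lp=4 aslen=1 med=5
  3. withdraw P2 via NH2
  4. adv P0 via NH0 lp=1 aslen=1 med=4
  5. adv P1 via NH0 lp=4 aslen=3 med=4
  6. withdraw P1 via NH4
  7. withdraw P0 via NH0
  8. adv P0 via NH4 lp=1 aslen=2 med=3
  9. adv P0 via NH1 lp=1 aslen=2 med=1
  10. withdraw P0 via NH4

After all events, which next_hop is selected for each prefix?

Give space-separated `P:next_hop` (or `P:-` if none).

Op 1: best P0=- P1=- P2=NH2
Op 2: best P0=- P1=NH4 P2=NH2
Op 3: best P0=- P1=NH4 P2=-
Op 4: best P0=NH0 P1=NH4 P2=-
Op 5: best P0=NH0 P1=NH4 P2=-
Op 6: best P0=NH0 P1=NH0 P2=-
Op 7: best P0=- P1=NH0 P2=-
Op 8: best P0=NH4 P1=NH0 P2=-
Op 9: best P0=NH1 P1=NH0 P2=-
Op 10: best P0=NH1 P1=NH0 P2=-

Answer: P0:NH1 P1:NH0 P2:-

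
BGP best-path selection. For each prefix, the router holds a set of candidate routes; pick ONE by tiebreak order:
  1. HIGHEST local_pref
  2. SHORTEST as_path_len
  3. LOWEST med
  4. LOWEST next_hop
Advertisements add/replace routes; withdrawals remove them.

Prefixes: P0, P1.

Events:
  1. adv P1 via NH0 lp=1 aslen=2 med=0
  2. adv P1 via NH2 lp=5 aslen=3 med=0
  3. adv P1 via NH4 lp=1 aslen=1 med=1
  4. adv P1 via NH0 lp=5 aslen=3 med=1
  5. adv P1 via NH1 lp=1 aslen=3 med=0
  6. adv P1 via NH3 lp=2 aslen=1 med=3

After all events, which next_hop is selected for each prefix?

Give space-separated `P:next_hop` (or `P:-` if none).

Op 1: best P0=- P1=NH0
Op 2: best P0=- P1=NH2
Op 3: best P0=- P1=NH2
Op 4: best P0=- P1=NH2
Op 5: best P0=- P1=NH2
Op 6: best P0=- P1=NH2

Answer: P0:- P1:NH2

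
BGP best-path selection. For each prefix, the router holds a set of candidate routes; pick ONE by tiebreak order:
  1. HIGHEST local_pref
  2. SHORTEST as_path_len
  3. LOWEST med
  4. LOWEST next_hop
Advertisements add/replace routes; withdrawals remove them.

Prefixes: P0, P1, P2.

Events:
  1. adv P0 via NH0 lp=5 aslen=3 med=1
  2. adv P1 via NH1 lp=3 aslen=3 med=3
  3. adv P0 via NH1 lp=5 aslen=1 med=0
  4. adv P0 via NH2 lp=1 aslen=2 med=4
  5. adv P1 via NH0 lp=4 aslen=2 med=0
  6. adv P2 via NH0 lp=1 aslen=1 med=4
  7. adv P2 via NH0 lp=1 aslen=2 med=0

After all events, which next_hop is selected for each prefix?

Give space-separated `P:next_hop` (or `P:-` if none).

Op 1: best P0=NH0 P1=- P2=-
Op 2: best P0=NH0 P1=NH1 P2=-
Op 3: best P0=NH1 P1=NH1 P2=-
Op 4: best P0=NH1 P1=NH1 P2=-
Op 5: best P0=NH1 P1=NH0 P2=-
Op 6: best P0=NH1 P1=NH0 P2=NH0
Op 7: best P0=NH1 P1=NH0 P2=NH0

Answer: P0:NH1 P1:NH0 P2:NH0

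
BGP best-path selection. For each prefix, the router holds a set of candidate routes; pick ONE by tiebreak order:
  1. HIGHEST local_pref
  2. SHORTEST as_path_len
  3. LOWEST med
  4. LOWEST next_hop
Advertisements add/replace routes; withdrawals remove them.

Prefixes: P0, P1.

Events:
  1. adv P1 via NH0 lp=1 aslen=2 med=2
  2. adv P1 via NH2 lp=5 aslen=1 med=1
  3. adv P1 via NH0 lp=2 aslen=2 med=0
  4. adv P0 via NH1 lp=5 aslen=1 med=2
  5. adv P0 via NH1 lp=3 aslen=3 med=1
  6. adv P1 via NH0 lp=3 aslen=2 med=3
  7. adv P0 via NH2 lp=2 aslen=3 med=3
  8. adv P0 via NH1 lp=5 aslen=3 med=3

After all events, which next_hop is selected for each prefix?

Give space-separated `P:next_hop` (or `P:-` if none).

Answer: P0:NH1 P1:NH2

Derivation:
Op 1: best P0=- P1=NH0
Op 2: best P0=- P1=NH2
Op 3: best P0=- P1=NH2
Op 4: best P0=NH1 P1=NH2
Op 5: best P0=NH1 P1=NH2
Op 6: best P0=NH1 P1=NH2
Op 7: best P0=NH1 P1=NH2
Op 8: best P0=NH1 P1=NH2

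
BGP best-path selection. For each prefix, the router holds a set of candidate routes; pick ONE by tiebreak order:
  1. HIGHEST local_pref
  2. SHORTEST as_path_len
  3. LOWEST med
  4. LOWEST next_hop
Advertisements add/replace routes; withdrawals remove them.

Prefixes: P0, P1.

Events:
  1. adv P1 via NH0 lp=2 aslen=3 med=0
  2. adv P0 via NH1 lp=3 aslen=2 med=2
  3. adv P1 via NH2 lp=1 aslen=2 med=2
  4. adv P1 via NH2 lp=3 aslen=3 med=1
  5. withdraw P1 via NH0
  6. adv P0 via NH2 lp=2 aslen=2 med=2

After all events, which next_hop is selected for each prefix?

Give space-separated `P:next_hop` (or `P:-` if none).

Op 1: best P0=- P1=NH0
Op 2: best P0=NH1 P1=NH0
Op 3: best P0=NH1 P1=NH0
Op 4: best P0=NH1 P1=NH2
Op 5: best P0=NH1 P1=NH2
Op 6: best P0=NH1 P1=NH2

Answer: P0:NH1 P1:NH2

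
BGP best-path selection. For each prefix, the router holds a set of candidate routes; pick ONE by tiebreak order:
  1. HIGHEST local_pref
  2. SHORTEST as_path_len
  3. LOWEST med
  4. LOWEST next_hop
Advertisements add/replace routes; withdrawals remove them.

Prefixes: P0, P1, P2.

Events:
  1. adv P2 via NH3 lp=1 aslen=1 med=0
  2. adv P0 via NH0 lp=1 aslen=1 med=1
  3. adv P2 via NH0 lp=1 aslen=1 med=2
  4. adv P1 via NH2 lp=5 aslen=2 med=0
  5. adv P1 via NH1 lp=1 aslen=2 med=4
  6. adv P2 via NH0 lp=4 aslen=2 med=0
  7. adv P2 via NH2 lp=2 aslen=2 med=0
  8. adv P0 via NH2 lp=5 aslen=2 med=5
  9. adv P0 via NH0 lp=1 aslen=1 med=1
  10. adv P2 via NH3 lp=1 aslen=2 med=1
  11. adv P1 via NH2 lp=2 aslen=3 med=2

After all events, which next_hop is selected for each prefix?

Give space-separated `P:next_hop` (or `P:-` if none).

Answer: P0:NH2 P1:NH2 P2:NH0

Derivation:
Op 1: best P0=- P1=- P2=NH3
Op 2: best P0=NH0 P1=- P2=NH3
Op 3: best P0=NH0 P1=- P2=NH3
Op 4: best P0=NH0 P1=NH2 P2=NH3
Op 5: best P0=NH0 P1=NH2 P2=NH3
Op 6: best P0=NH0 P1=NH2 P2=NH0
Op 7: best P0=NH0 P1=NH2 P2=NH0
Op 8: best P0=NH2 P1=NH2 P2=NH0
Op 9: best P0=NH2 P1=NH2 P2=NH0
Op 10: best P0=NH2 P1=NH2 P2=NH0
Op 11: best P0=NH2 P1=NH2 P2=NH0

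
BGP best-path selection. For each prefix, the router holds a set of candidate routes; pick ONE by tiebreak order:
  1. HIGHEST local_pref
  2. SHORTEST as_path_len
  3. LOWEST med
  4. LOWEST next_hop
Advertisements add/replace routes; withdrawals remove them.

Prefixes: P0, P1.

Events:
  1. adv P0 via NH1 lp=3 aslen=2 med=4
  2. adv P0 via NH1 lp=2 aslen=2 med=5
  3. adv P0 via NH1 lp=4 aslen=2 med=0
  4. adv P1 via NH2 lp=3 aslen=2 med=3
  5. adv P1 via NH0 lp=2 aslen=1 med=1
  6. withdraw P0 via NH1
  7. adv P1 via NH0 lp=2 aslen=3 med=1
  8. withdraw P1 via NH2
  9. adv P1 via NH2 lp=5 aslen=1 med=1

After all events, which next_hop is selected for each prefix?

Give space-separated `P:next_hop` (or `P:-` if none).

Op 1: best P0=NH1 P1=-
Op 2: best P0=NH1 P1=-
Op 3: best P0=NH1 P1=-
Op 4: best P0=NH1 P1=NH2
Op 5: best P0=NH1 P1=NH2
Op 6: best P0=- P1=NH2
Op 7: best P0=- P1=NH2
Op 8: best P0=- P1=NH0
Op 9: best P0=- P1=NH2

Answer: P0:- P1:NH2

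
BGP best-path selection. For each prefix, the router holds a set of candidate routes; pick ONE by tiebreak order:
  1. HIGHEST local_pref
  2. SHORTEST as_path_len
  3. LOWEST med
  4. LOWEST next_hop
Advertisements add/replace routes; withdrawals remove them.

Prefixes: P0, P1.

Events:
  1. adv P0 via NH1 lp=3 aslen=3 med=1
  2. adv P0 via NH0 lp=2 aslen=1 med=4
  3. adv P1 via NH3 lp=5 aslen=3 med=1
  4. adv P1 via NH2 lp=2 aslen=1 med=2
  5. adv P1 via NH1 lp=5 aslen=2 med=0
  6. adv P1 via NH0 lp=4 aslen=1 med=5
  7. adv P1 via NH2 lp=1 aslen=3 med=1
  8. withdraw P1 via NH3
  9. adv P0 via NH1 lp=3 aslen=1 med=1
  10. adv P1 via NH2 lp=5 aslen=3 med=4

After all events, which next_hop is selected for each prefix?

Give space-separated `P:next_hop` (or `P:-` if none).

Answer: P0:NH1 P1:NH1

Derivation:
Op 1: best P0=NH1 P1=-
Op 2: best P0=NH1 P1=-
Op 3: best P0=NH1 P1=NH3
Op 4: best P0=NH1 P1=NH3
Op 5: best P0=NH1 P1=NH1
Op 6: best P0=NH1 P1=NH1
Op 7: best P0=NH1 P1=NH1
Op 8: best P0=NH1 P1=NH1
Op 9: best P0=NH1 P1=NH1
Op 10: best P0=NH1 P1=NH1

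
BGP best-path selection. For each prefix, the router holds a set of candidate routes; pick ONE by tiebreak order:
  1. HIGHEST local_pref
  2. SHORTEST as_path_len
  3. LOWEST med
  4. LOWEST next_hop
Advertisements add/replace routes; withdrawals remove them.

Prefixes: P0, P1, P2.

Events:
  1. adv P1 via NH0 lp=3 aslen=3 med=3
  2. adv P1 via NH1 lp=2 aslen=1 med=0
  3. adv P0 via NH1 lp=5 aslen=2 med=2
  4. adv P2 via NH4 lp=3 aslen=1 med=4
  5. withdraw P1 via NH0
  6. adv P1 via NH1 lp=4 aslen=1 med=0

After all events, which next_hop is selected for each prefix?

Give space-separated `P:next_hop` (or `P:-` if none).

Op 1: best P0=- P1=NH0 P2=-
Op 2: best P0=- P1=NH0 P2=-
Op 3: best P0=NH1 P1=NH0 P2=-
Op 4: best P0=NH1 P1=NH0 P2=NH4
Op 5: best P0=NH1 P1=NH1 P2=NH4
Op 6: best P0=NH1 P1=NH1 P2=NH4

Answer: P0:NH1 P1:NH1 P2:NH4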